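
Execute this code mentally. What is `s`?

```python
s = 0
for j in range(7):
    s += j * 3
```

Let's trace through this code step by step.

Initialize: s = 0
Entering loop: for j in range(7):

After execution: s = 63
63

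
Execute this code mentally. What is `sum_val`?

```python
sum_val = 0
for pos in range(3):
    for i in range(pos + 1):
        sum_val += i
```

Let's trace through this code step by step.

Initialize: sum_val = 0
Entering loop: for pos in range(3):

After execution: sum_val = 4
4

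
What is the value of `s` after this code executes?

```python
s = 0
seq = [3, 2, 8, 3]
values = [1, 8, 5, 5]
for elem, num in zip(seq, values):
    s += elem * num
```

Let's trace through this code step by step.

Initialize: s = 0
Initialize: seq = [3, 2, 8, 3]
Initialize: values = [1, 8, 5, 5]
Entering loop: for elem, num in zip(seq, values):

After execution: s = 74
74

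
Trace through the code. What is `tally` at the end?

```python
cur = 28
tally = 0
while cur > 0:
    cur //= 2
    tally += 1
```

Let's trace through this code step by step.

Initialize: cur = 28
Initialize: tally = 0
Entering loop: while cur > 0:

After execution: tally = 5
5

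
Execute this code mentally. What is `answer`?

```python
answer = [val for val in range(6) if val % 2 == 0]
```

Let's trace through this code step by step.

Initialize: answer = [val for val in range(6) if val % 2 == 0]

After execution: answer = [0, 2, 4]
[0, 2, 4]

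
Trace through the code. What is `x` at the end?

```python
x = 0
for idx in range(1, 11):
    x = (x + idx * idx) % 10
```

Let's trace through this code step by step.

Initialize: x = 0
Entering loop: for idx in range(1, 11):

After execution: x = 5
5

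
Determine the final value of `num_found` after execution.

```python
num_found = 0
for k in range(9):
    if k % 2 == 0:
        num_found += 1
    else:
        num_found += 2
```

Let's trace through this code step by step.

Initialize: num_found = 0
Entering loop: for k in range(9):

After execution: num_found = 13
13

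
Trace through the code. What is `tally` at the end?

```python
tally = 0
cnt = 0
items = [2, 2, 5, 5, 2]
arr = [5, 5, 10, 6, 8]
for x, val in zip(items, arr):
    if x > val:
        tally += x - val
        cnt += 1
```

Let's trace through this code step by step.

Initialize: tally = 0
Initialize: cnt = 0
Initialize: items = [2, 2, 5, 5, 2]
Initialize: arr = [5, 5, 10, 6, 8]
Entering loop: for x, val in zip(items, arr):

After execution: tally = 0
0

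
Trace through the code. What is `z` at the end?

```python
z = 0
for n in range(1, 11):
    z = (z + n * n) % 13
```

Let's trace through this code step by step.

Initialize: z = 0
Entering loop: for n in range(1, 11):

After execution: z = 8
8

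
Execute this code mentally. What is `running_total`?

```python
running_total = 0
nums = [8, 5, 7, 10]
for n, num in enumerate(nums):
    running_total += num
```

Let's trace through this code step by step.

Initialize: running_total = 0
Initialize: nums = [8, 5, 7, 10]
Entering loop: for n, num in enumerate(nums):

After execution: running_total = 30
30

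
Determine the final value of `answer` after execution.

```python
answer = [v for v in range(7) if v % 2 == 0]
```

Let's trace through this code step by step.

Initialize: answer = [v for v in range(7) if v % 2 == 0]

After execution: answer = [0, 2, 4, 6]
[0, 2, 4, 6]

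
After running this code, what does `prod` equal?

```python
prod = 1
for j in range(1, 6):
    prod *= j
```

Let's trace through this code step by step.

Initialize: prod = 1
Entering loop: for j in range(1, 6):

After execution: prod = 120
120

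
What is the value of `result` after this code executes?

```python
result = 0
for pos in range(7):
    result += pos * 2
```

Let's trace through this code step by step.

Initialize: result = 0
Entering loop: for pos in range(7):

After execution: result = 42
42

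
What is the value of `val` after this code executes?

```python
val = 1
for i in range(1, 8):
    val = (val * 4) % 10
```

Let's trace through this code step by step.

Initialize: val = 1
Entering loop: for i in range(1, 8):

After execution: val = 4
4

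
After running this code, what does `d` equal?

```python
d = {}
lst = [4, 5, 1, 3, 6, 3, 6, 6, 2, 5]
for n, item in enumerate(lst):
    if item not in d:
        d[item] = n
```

Let's trace through this code step by step.

Initialize: d = {}
Initialize: lst = [4, 5, 1, 3, 6, 3, 6, 6, 2, 5]
Entering loop: for n, item in enumerate(lst):

After execution: d = {4: 0, 5: 1, 1: 2, 3: 3, 6: 4, 2: 8}
{4: 0, 5: 1, 1: 2, 3: 3, 6: 4, 2: 8}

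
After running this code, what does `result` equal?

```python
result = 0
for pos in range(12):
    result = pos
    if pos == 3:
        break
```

Let's trace through this code step by step.

Initialize: result = 0
Entering loop: for pos in range(12):

After execution: result = 3
3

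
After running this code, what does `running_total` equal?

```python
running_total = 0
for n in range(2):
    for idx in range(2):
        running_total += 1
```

Let's trace through this code step by step.

Initialize: running_total = 0
Entering loop: for n in range(2):

After execution: running_total = 4
4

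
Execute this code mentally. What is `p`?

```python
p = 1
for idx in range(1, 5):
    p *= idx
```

Let's trace through this code step by step.

Initialize: p = 1
Entering loop: for idx in range(1, 5):

After execution: p = 24
24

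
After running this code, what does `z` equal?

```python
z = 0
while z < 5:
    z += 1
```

Let's trace through this code step by step.

Initialize: z = 0
Entering loop: while z < 5:

After execution: z = 5
5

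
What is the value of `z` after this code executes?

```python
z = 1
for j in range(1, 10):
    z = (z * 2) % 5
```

Let's trace through this code step by step.

Initialize: z = 1
Entering loop: for j in range(1, 10):

After execution: z = 2
2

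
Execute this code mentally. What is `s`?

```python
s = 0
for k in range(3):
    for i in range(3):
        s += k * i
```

Let's trace through this code step by step.

Initialize: s = 0
Entering loop: for k in range(3):

After execution: s = 9
9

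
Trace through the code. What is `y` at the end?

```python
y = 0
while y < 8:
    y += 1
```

Let's trace through this code step by step.

Initialize: y = 0
Entering loop: while y < 8:

After execution: y = 8
8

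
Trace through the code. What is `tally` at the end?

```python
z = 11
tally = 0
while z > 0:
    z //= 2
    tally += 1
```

Let's trace through this code step by step.

Initialize: z = 11
Initialize: tally = 0
Entering loop: while z > 0:

After execution: tally = 4
4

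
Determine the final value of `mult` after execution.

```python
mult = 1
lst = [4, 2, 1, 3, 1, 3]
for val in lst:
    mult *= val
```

Let's trace through this code step by step.

Initialize: mult = 1
Initialize: lst = [4, 2, 1, 3, 1, 3]
Entering loop: for val in lst:

After execution: mult = 72
72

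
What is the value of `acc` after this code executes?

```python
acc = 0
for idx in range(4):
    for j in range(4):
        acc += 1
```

Let's trace through this code step by step.

Initialize: acc = 0
Entering loop: for idx in range(4):

After execution: acc = 16
16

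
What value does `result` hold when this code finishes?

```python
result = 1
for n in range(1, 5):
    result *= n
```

Let's trace through this code step by step.

Initialize: result = 1
Entering loop: for n in range(1, 5):

After execution: result = 24
24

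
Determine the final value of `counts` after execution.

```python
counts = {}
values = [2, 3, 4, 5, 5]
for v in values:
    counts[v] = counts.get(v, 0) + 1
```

Let's trace through this code step by step.

Initialize: counts = {}
Initialize: values = [2, 3, 4, 5, 5]
Entering loop: for v in values:

After execution: counts = {2: 1, 3: 1, 4: 1, 5: 2}
{2: 1, 3: 1, 4: 1, 5: 2}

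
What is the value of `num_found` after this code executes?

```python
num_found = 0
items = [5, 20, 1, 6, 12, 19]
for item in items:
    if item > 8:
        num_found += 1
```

Let's trace through this code step by step.

Initialize: num_found = 0
Initialize: items = [5, 20, 1, 6, 12, 19]
Entering loop: for item in items:

After execution: num_found = 3
3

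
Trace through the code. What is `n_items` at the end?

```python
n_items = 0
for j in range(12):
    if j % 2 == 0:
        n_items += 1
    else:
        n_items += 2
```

Let's trace through this code step by step.

Initialize: n_items = 0
Entering loop: for j in range(12):

After execution: n_items = 18
18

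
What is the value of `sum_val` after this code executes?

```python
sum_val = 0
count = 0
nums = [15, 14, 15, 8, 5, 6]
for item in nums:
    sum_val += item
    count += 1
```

Let's trace through this code step by step.

Initialize: sum_val = 0
Initialize: count = 0
Initialize: nums = [15, 14, 15, 8, 5, 6]
Entering loop: for item in nums:

After execution: sum_val = 63
63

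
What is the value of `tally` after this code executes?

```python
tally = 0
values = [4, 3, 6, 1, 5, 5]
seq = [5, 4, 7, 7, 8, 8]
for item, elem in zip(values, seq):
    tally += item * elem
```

Let's trace through this code step by step.

Initialize: tally = 0
Initialize: values = [4, 3, 6, 1, 5, 5]
Initialize: seq = [5, 4, 7, 7, 8, 8]
Entering loop: for item, elem in zip(values, seq):

After execution: tally = 161
161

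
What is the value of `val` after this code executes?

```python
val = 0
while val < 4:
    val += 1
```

Let's trace through this code step by step.

Initialize: val = 0
Entering loop: while val < 4:

After execution: val = 4
4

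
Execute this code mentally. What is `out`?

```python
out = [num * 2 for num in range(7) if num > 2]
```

Let's trace through this code step by step.

Initialize: out = [num * 2 for num in range(7) if num > 2]

After execution: out = [6, 8, 10, 12]
[6, 8, 10, 12]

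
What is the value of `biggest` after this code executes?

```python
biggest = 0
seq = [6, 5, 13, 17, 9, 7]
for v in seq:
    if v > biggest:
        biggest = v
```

Let's trace through this code step by step.

Initialize: biggest = 0
Initialize: seq = [6, 5, 13, 17, 9, 7]
Entering loop: for v in seq:

After execution: biggest = 17
17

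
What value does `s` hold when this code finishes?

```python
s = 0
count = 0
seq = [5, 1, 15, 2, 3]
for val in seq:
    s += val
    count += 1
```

Let's trace through this code step by step.

Initialize: s = 0
Initialize: count = 0
Initialize: seq = [5, 1, 15, 2, 3]
Entering loop: for val in seq:

After execution: s = 26
26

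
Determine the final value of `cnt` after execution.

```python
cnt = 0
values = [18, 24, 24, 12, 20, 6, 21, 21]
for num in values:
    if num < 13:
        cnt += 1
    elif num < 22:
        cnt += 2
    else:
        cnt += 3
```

Let's trace through this code step by step.

Initialize: cnt = 0
Initialize: values = [18, 24, 24, 12, 20, 6, 21, 21]
Entering loop: for num in values:

After execution: cnt = 16
16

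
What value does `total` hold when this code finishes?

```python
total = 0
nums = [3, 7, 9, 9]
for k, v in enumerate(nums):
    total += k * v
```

Let's trace through this code step by step.

Initialize: total = 0
Initialize: nums = [3, 7, 9, 9]
Entering loop: for k, v in enumerate(nums):

After execution: total = 52
52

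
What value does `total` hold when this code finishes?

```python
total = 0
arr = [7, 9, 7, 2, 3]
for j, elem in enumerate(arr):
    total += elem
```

Let's trace through this code step by step.

Initialize: total = 0
Initialize: arr = [7, 9, 7, 2, 3]
Entering loop: for j, elem in enumerate(arr):

After execution: total = 28
28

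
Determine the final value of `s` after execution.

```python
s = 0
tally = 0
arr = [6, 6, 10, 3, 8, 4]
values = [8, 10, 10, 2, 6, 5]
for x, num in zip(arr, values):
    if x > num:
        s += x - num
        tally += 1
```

Let's trace through this code step by step.

Initialize: s = 0
Initialize: tally = 0
Initialize: arr = [6, 6, 10, 3, 8, 4]
Initialize: values = [8, 10, 10, 2, 6, 5]
Entering loop: for x, num in zip(arr, values):

After execution: s = 3
3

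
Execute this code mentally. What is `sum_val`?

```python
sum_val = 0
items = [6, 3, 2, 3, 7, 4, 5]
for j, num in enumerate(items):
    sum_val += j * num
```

Let's trace through this code step by step.

Initialize: sum_val = 0
Initialize: items = [6, 3, 2, 3, 7, 4, 5]
Entering loop: for j, num in enumerate(items):

After execution: sum_val = 94
94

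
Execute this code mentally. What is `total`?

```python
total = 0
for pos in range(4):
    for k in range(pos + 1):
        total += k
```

Let's trace through this code step by step.

Initialize: total = 0
Entering loop: for pos in range(4):

After execution: total = 10
10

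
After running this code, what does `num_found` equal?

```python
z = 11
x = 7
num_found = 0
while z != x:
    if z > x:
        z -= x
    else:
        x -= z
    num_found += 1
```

Let's trace through this code step by step.

Initialize: z = 11
Initialize: x = 7
Initialize: num_found = 0
Entering loop: while z != x:

After execution: num_found = 5
5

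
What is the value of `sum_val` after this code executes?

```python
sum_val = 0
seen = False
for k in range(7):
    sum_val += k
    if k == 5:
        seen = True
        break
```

Let's trace through this code step by step.

Initialize: sum_val = 0
Initialize: seen = False
Entering loop: for k in range(7):

After execution: sum_val = 15
15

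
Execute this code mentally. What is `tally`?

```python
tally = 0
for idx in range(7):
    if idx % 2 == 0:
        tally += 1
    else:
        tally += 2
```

Let's trace through this code step by step.

Initialize: tally = 0
Entering loop: for idx in range(7):

After execution: tally = 10
10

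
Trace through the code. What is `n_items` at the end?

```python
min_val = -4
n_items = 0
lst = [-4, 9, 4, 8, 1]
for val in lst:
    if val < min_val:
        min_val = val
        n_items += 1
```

Let's trace through this code step by step.

Initialize: min_val = -4
Initialize: n_items = 0
Initialize: lst = [-4, 9, 4, 8, 1]
Entering loop: for val in lst:

After execution: n_items = 0
0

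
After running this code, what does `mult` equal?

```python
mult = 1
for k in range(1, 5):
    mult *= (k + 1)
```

Let's trace through this code step by step.

Initialize: mult = 1
Entering loop: for k in range(1, 5):

After execution: mult = 120
120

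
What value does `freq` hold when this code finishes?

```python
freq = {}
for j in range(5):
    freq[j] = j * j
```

Let's trace through this code step by step.

Initialize: freq = {}
Entering loop: for j in range(5):

After execution: freq = {0: 0, 1: 1, 2: 4, 3: 9, 4: 16}
{0: 0, 1: 1, 2: 4, 3: 9, 4: 16}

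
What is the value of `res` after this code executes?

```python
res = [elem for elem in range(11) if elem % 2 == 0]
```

Let's trace through this code step by step.

Initialize: res = [elem for elem in range(11) if elem % 2 == 0]

After execution: res = [0, 2, 4, 6, 8, 10]
[0, 2, 4, 6, 8, 10]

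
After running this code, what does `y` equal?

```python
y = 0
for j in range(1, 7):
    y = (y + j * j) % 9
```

Let's trace through this code step by step.

Initialize: y = 0
Entering loop: for j in range(1, 7):

After execution: y = 1
1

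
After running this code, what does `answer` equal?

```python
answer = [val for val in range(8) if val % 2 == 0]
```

Let's trace through this code step by step.

Initialize: answer = [val for val in range(8) if val % 2 == 0]

After execution: answer = [0, 2, 4, 6]
[0, 2, 4, 6]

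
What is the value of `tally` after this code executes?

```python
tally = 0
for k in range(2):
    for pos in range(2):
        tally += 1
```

Let's trace through this code step by step.

Initialize: tally = 0
Entering loop: for k in range(2):

After execution: tally = 4
4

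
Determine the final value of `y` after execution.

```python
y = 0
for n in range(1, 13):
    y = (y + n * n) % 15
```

Let's trace through this code step by step.

Initialize: y = 0
Entering loop: for n in range(1, 13):

After execution: y = 5
5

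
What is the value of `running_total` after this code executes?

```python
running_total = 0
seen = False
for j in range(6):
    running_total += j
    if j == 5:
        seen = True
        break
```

Let's trace through this code step by step.

Initialize: running_total = 0
Initialize: seen = False
Entering loop: for j in range(6):

After execution: running_total = 15
15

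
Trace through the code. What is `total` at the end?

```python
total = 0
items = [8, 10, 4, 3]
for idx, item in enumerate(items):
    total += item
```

Let's trace through this code step by step.

Initialize: total = 0
Initialize: items = [8, 10, 4, 3]
Entering loop: for idx, item in enumerate(items):

After execution: total = 25
25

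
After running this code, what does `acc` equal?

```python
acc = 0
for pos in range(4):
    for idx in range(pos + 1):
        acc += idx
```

Let's trace through this code step by step.

Initialize: acc = 0
Entering loop: for pos in range(4):

After execution: acc = 10
10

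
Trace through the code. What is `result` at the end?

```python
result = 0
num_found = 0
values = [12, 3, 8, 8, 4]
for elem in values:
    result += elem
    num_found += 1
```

Let's trace through this code step by step.

Initialize: result = 0
Initialize: num_found = 0
Initialize: values = [12, 3, 8, 8, 4]
Entering loop: for elem in values:

After execution: result = 35
35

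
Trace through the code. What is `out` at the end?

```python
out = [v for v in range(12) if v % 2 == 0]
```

Let's trace through this code step by step.

Initialize: out = [v for v in range(12) if v % 2 == 0]

After execution: out = [0, 2, 4, 6, 8, 10]
[0, 2, 4, 6, 8, 10]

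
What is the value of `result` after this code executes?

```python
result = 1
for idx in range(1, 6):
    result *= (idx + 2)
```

Let's trace through this code step by step.

Initialize: result = 1
Entering loop: for idx in range(1, 6):

After execution: result = 2520
2520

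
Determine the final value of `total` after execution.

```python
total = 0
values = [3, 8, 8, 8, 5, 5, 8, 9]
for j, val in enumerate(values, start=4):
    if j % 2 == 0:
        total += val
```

Let's trace through this code step by step.

Initialize: total = 0
Initialize: values = [3, 8, 8, 8, 5, 5, 8, 9]
Entering loop: for j, val in enumerate(values, start=4):

After execution: total = 24
24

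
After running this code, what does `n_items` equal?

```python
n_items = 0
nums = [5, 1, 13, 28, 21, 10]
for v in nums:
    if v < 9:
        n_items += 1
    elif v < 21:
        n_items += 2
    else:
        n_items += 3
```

Let's trace through this code step by step.

Initialize: n_items = 0
Initialize: nums = [5, 1, 13, 28, 21, 10]
Entering loop: for v in nums:

After execution: n_items = 12
12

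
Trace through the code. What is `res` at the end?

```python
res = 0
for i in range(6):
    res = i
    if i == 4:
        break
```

Let's trace through this code step by step.

Initialize: res = 0
Entering loop: for i in range(6):

After execution: res = 4
4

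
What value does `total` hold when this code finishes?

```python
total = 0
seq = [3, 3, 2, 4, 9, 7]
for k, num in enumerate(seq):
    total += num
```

Let's trace through this code step by step.

Initialize: total = 0
Initialize: seq = [3, 3, 2, 4, 9, 7]
Entering loop: for k, num in enumerate(seq):

After execution: total = 28
28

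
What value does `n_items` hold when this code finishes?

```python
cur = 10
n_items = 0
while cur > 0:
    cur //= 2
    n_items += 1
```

Let's trace through this code step by step.

Initialize: cur = 10
Initialize: n_items = 0
Entering loop: while cur > 0:

After execution: n_items = 4
4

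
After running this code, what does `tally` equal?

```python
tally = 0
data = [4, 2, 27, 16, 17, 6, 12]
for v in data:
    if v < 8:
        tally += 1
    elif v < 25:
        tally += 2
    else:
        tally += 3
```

Let's trace through this code step by step.

Initialize: tally = 0
Initialize: data = [4, 2, 27, 16, 17, 6, 12]
Entering loop: for v in data:

After execution: tally = 12
12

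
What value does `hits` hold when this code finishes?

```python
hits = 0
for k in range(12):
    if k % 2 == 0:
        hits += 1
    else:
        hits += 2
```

Let's trace through this code step by step.

Initialize: hits = 0
Entering loop: for k in range(12):

After execution: hits = 18
18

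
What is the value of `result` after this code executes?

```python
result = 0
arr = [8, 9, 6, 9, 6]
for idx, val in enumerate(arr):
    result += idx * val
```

Let's trace through this code step by step.

Initialize: result = 0
Initialize: arr = [8, 9, 6, 9, 6]
Entering loop: for idx, val in enumerate(arr):

After execution: result = 72
72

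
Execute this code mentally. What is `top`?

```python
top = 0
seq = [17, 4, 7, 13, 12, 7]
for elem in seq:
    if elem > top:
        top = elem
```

Let's trace through this code step by step.

Initialize: top = 0
Initialize: seq = [17, 4, 7, 13, 12, 7]
Entering loop: for elem in seq:

After execution: top = 17
17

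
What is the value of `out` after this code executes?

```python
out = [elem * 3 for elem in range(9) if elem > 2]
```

Let's trace through this code step by step.

Initialize: out = [elem * 3 for elem in range(9) if elem > 2]

After execution: out = [9, 12, 15, 18, 21, 24]
[9, 12, 15, 18, 21, 24]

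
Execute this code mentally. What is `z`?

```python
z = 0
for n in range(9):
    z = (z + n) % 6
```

Let's trace through this code step by step.

Initialize: z = 0
Entering loop: for n in range(9):

After execution: z = 0
0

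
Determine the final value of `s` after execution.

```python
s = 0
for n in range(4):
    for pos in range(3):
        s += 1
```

Let's trace through this code step by step.

Initialize: s = 0
Entering loop: for n in range(4):

After execution: s = 12
12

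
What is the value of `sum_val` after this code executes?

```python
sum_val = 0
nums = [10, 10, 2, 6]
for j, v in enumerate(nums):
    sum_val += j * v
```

Let's trace through this code step by step.

Initialize: sum_val = 0
Initialize: nums = [10, 10, 2, 6]
Entering loop: for j, v in enumerate(nums):

After execution: sum_val = 32
32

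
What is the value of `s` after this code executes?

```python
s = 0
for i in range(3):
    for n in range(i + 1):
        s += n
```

Let's trace through this code step by step.

Initialize: s = 0
Entering loop: for i in range(3):

After execution: s = 4
4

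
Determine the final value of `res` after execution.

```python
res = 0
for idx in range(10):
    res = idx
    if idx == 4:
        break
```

Let's trace through this code step by step.

Initialize: res = 0
Entering loop: for idx in range(10):

After execution: res = 4
4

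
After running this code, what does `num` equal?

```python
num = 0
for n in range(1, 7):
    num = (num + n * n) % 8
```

Let's trace through this code step by step.

Initialize: num = 0
Entering loop: for n in range(1, 7):

After execution: num = 3
3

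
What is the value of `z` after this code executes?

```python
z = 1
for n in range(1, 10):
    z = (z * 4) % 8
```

Let's trace through this code step by step.

Initialize: z = 1
Entering loop: for n in range(1, 10):

After execution: z = 0
0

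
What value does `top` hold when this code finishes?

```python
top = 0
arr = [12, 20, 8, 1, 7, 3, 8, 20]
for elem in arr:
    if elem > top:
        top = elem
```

Let's trace through this code step by step.

Initialize: top = 0
Initialize: arr = [12, 20, 8, 1, 7, 3, 8, 20]
Entering loop: for elem in arr:

After execution: top = 20
20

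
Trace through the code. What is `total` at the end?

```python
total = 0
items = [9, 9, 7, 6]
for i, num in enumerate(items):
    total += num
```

Let's trace through this code step by step.

Initialize: total = 0
Initialize: items = [9, 9, 7, 6]
Entering loop: for i, num in enumerate(items):

After execution: total = 31
31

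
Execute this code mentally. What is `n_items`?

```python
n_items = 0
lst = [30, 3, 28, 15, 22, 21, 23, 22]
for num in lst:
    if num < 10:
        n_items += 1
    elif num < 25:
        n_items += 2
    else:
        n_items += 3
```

Let's trace through this code step by step.

Initialize: n_items = 0
Initialize: lst = [30, 3, 28, 15, 22, 21, 23, 22]
Entering loop: for num in lst:

After execution: n_items = 17
17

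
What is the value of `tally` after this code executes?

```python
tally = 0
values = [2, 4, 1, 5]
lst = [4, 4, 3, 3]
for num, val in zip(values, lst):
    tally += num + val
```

Let's trace through this code step by step.

Initialize: tally = 0
Initialize: values = [2, 4, 1, 5]
Initialize: lst = [4, 4, 3, 3]
Entering loop: for num, val in zip(values, lst):

After execution: tally = 26
26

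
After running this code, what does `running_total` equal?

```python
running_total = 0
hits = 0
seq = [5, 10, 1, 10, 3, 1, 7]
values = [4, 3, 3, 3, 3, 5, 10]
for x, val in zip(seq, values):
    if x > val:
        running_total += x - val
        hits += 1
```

Let's trace through this code step by step.

Initialize: running_total = 0
Initialize: hits = 0
Initialize: seq = [5, 10, 1, 10, 3, 1, 7]
Initialize: values = [4, 3, 3, 3, 3, 5, 10]
Entering loop: for x, val in zip(seq, values):

After execution: running_total = 15
15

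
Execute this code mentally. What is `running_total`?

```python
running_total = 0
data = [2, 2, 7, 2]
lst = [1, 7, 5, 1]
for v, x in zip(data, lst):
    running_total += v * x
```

Let's trace through this code step by step.

Initialize: running_total = 0
Initialize: data = [2, 2, 7, 2]
Initialize: lst = [1, 7, 5, 1]
Entering loop: for v, x in zip(data, lst):

After execution: running_total = 53
53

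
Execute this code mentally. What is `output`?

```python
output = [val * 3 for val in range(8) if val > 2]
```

Let's trace through this code step by step.

Initialize: output = [val * 3 for val in range(8) if val > 2]

After execution: output = [9, 12, 15, 18, 21]
[9, 12, 15, 18, 21]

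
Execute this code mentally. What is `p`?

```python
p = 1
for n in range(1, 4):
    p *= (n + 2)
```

Let's trace through this code step by step.

Initialize: p = 1
Entering loop: for n in range(1, 4):

After execution: p = 60
60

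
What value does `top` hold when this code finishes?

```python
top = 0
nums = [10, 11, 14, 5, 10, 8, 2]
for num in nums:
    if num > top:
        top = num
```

Let's trace through this code step by step.

Initialize: top = 0
Initialize: nums = [10, 11, 14, 5, 10, 8, 2]
Entering loop: for num in nums:

After execution: top = 14
14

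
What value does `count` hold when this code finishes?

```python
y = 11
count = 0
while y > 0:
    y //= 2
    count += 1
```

Let's trace through this code step by step.

Initialize: y = 11
Initialize: count = 0
Entering loop: while y > 0:

After execution: count = 4
4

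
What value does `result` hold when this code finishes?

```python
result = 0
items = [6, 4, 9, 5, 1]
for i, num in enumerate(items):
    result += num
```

Let's trace through this code step by step.

Initialize: result = 0
Initialize: items = [6, 4, 9, 5, 1]
Entering loop: for i, num in enumerate(items):

After execution: result = 25
25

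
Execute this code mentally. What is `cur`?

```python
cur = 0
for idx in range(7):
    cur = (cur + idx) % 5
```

Let's trace through this code step by step.

Initialize: cur = 0
Entering loop: for idx in range(7):

After execution: cur = 1
1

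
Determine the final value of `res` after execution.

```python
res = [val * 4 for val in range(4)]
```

Let's trace through this code step by step.

Initialize: res = [val * 4 for val in range(4)]

After execution: res = [0, 4, 8, 12]
[0, 4, 8, 12]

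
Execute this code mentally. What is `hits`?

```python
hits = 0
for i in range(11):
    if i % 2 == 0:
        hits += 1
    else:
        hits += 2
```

Let's trace through this code step by step.

Initialize: hits = 0
Entering loop: for i in range(11):

After execution: hits = 16
16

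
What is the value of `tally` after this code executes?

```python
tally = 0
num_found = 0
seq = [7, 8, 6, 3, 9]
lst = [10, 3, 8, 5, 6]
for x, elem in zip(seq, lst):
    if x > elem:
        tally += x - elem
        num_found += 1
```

Let's trace through this code step by step.

Initialize: tally = 0
Initialize: num_found = 0
Initialize: seq = [7, 8, 6, 3, 9]
Initialize: lst = [10, 3, 8, 5, 6]
Entering loop: for x, elem in zip(seq, lst):

After execution: tally = 8
8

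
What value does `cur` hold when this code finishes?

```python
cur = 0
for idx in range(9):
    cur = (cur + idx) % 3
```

Let's trace through this code step by step.

Initialize: cur = 0
Entering loop: for idx in range(9):

After execution: cur = 0
0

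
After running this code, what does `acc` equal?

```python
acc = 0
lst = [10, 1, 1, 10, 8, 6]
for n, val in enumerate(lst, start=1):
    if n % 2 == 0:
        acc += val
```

Let's trace through this code step by step.

Initialize: acc = 0
Initialize: lst = [10, 1, 1, 10, 8, 6]
Entering loop: for n, val in enumerate(lst, start=1):

After execution: acc = 17
17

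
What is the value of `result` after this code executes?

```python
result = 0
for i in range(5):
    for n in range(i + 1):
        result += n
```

Let's trace through this code step by step.

Initialize: result = 0
Entering loop: for i in range(5):

After execution: result = 20
20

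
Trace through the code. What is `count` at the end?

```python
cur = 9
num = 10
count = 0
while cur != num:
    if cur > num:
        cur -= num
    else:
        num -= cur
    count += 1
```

Let's trace through this code step by step.

Initialize: cur = 9
Initialize: num = 10
Initialize: count = 0
Entering loop: while cur != num:

After execution: count = 9
9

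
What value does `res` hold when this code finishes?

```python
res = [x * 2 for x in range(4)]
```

Let's trace through this code step by step.

Initialize: res = [x * 2 for x in range(4)]

After execution: res = [0, 2, 4, 6]
[0, 2, 4, 6]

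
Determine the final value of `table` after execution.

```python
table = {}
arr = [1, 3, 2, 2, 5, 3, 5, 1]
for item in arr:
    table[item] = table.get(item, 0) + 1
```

Let's trace through this code step by step.

Initialize: table = {}
Initialize: arr = [1, 3, 2, 2, 5, 3, 5, 1]
Entering loop: for item in arr:

After execution: table = {1: 2, 3: 2, 2: 2, 5: 2}
{1: 2, 3: 2, 2: 2, 5: 2}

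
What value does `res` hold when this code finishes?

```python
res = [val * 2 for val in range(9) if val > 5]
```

Let's trace through this code step by step.

Initialize: res = [val * 2 for val in range(9) if val > 5]

After execution: res = [12, 14, 16]
[12, 14, 16]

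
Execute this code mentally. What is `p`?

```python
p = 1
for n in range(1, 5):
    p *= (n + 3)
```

Let's trace through this code step by step.

Initialize: p = 1
Entering loop: for n in range(1, 5):

After execution: p = 840
840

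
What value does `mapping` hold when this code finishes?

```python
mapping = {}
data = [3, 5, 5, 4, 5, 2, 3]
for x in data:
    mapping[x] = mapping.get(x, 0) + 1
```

Let's trace through this code step by step.

Initialize: mapping = {}
Initialize: data = [3, 5, 5, 4, 5, 2, 3]
Entering loop: for x in data:

After execution: mapping = {3: 2, 5: 3, 4: 1, 2: 1}
{3: 2, 5: 3, 4: 1, 2: 1}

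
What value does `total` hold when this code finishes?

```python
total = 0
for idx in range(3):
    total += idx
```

Let's trace through this code step by step.

Initialize: total = 0
Entering loop: for idx in range(3):

After execution: total = 3
3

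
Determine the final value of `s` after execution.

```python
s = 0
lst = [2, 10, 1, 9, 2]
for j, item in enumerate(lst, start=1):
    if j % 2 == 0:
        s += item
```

Let's trace through this code step by step.

Initialize: s = 0
Initialize: lst = [2, 10, 1, 9, 2]
Entering loop: for j, item in enumerate(lst, start=1):

After execution: s = 19
19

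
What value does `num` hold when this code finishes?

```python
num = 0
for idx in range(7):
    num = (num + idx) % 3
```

Let's trace through this code step by step.

Initialize: num = 0
Entering loop: for idx in range(7):

After execution: num = 0
0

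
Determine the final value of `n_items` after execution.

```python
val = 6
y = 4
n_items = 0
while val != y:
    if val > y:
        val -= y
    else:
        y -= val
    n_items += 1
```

Let's trace through this code step by step.

Initialize: val = 6
Initialize: y = 4
Initialize: n_items = 0
Entering loop: while val != y:

After execution: n_items = 2
2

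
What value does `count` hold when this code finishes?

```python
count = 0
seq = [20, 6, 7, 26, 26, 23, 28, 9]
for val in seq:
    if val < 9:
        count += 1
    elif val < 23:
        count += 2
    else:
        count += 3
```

Let's trace through this code step by step.

Initialize: count = 0
Initialize: seq = [20, 6, 7, 26, 26, 23, 28, 9]
Entering loop: for val in seq:

After execution: count = 18
18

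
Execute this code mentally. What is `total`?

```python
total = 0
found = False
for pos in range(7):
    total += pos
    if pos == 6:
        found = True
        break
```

Let's trace through this code step by step.

Initialize: total = 0
Initialize: found = False
Entering loop: for pos in range(7):

After execution: total = 21
21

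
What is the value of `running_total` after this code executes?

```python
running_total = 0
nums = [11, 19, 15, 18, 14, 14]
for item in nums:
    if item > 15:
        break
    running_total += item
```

Let's trace through this code step by step.

Initialize: running_total = 0
Initialize: nums = [11, 19, 15, 18, 14, 14]
Entering loop: for item in nums:

After execution: running_total = 11
11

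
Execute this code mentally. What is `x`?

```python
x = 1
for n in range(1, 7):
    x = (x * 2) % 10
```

Let's trace through this code step by step.

Initialize: x = 1
Entering loop: for n in range(1, 7):

After execution: x = 4
4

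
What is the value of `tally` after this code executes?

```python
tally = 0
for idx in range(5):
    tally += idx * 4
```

Let's trace through this code step by step.

Initialize: tally = 0
Entering loop: for idx in range(5):

After execution: tally = 40
40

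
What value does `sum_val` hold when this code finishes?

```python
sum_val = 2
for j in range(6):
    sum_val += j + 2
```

Let's trace through this code step by step.

Initialize: sum_val = 2
Entering loop: for j in range(6):

After execution: sum_val = 29
29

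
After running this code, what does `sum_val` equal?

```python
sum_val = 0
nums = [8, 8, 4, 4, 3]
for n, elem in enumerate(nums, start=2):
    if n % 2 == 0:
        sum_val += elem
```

Let's trace through this code step by step.

Initialize: sum_val = 0
Initialize: nums = [8, 8, 4, 4, 3]
Entering loop: for n, elem in enumerate(nums, start=2):

After execution: sum_val = 15
15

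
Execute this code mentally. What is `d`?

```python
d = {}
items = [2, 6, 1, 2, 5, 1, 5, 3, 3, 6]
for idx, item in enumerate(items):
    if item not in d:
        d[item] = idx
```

Let's trace through this code step by step.

Initialize: d = {}
Initialize: items = [2, 6, 1, 2, 5, 1, 5, 3, 3, 6]
Entering loop: for idx, item in enumerate(items):

After execution: d = {2: 0, 6: 1, 1: 2, 5: 4, 3: 7}
{2: 0, 6: 1, 1: 2, 5: 4, 3: 7}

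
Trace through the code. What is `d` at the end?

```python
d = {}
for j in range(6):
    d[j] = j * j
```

Let's trace through this code step by step.

Initialize: d = {}
Entering loop: for j in range(6):

After execution: d = {0: 0, 1: 1, 2: 4, 3: 9, 4: 16, 5: 25}
{0: 0, 1: 1, 2: 4, 3: 9, 4: 16, 5: 25}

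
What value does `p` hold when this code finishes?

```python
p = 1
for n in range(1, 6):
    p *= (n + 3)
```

Let's trace through this code step by step.

Initialize: p = 1
Entering loop: for n in range(1, 6):

After execution: p = 6720
6720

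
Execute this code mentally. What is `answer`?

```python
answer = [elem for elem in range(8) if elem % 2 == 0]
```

Let's trace through this code step by step.

Initialize: answer = [elem for elem in range(8) if elem % 2 == 0]

After execution: answer = [0, 2, 4, 6]
[0, 2, 4, 6]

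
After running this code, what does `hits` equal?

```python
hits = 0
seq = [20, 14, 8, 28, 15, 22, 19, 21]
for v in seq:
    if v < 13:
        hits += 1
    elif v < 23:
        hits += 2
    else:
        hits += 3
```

Let's trace through this code step by step.

Initialize: hits = 0
Initialize: seq = [20, 14, 8, 28, 15, 22, 19, 21]
Entering loop: for v in seq:

After execution: hits = 16
16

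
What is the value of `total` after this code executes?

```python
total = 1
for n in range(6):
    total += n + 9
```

Let's trace through this code step by step.

Initialize: total = 1
Entering loop: for n in range(6):

After execution: total = 70
70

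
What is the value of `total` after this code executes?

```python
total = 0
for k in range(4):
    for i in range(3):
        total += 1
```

Let's trace through this code step by step.

Initialize: total = 0
Entering loop: for k in range(4):

After execution: total = 12
12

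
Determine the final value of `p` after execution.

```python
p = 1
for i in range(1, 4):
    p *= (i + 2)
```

Let's trace through this code step by step.

Initialize: p = 1
Entering loop: for i in range(1, 4):

After execution: p = 60
60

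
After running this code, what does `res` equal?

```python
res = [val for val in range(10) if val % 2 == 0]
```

Let's trace through this code step by step.

Initialize: res = [val for val in range(10) if val % 2 == 0]

After execution: res = [0, 2, 4, 6, 8]
[0, 2, 4, 6, 8]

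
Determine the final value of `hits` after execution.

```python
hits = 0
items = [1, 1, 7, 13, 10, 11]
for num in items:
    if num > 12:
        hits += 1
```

Let's trace through this code step by step.

Initialize: hits = 0
Initialize: items = [1, 1, 7, 13, 10, 11]
Entering loop: for num in items:

After execution: hits = 1
1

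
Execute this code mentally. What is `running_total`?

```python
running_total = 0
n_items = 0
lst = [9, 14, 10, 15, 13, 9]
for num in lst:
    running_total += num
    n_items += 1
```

Let's trace through this code step by step.

Initialize: running_total = 0
Initialize: n_items = 0
Initialize: lst = [9, 14, 10, 15, 13, 9]
Entering loop: for num in lst:

After execution: running_total = 70
70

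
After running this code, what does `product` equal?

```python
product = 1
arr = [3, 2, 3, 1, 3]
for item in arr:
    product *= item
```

Let's trace through this code step by step.

Initialize: product = 1
Initialize: arr = [3, 2, 3, 1, 3]
Entering loop: for item in arr:

After execution: product = 54
54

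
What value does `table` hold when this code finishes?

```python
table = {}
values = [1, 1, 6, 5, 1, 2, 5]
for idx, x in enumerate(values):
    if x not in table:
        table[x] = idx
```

Let's trace through this code step by step.

Initialize: table = {}
Initialize: values = [1, 1, 6, 5, 1, 2, 5]
Entering loop: for idx, x in enumerate(values):

After execution: table = {1: 0, 6: 2, 5: 3, 2: 5}
{1: 0, 6: 2, 5: 3, 2: 5}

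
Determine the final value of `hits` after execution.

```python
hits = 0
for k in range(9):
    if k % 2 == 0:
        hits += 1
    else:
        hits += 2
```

Let's trace through this code step by step.

Initialize: hits = 0
Entering loop: for k in range(9):

After execution: hits = 13
13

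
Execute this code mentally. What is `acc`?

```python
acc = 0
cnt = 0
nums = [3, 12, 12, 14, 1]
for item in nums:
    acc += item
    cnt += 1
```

Let's trace through this code step by step.

Initialize: acc = 0
Initialize: cnt = 0
Initialize: nums = [3, 12, 12, 14, 1]
Entering loop: for item in nums:

After execution: acc = 42
42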